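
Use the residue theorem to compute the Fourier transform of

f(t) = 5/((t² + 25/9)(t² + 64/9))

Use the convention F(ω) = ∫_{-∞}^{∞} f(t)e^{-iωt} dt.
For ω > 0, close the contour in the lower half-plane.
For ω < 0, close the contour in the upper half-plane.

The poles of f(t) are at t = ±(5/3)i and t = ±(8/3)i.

Let g(z) = f(z)e^{-iωz}; for large |z| the factor e^{-iωz} decays in the lower half-plane when ω > 0 and in the upper half-plane when ω < 0.

Case ω > 0 (lower half-plane, clockwise contour ⇒ F(ω) = -2πi·ΣRes):
  Res_{z = - \frac{5 i}{3}} g(z) = \frac{9 i e^{- \frac{5 \omega}{3}}}{26}
  Res_{z = - \frac{8 i}{3}} g(z) = - \frac{45 i e^{- \frac{8 \omega}{3}}}{208}
  F(ω) = -2πi·ΣRes = \frac{9 \pi \left(8 e^{\omega} - 5\right) e^{- \frac{8 \omega}{3}}}{104}

Case ω < 0 (upper half-plane, counterclockwise contour ⇒ F(ω) = +2πi·ΣRes):
  Res_{z = \frac{5 i}{3}} g(z) = - \frac{9 i e^{\frac{5 \omega}{3}}}{26}
  Res_{z = \frac{8 i}{3}} g(z) = \frac{45 i e^{\frac{8 \omega}{3}}}{208}
  F(ω) = 2πi·ΣRes = \frac{9 \pi \left(8 - 5 e^{\omega}\right) e^{\frac{5 \omega}{3}}}{104}

Both cases combine into a single formula in |ω|:

F(ω) = \frac{9 \pi \left(8 e^{\left|{\omega}\right|} - 5\right) e^{- \frac{8 \left|{\omega}\right|}{3}}}{104}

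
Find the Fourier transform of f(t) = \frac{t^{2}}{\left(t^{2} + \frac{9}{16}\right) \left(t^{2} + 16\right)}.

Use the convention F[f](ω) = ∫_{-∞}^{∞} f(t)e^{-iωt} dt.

F(ω) = \frac{64 \pi e^{- 4 \left|{\omega}\right|}}{247} - \frac{12 \pi e^{- \frac{3 \left|{\omega}\right|}{4}}}{247}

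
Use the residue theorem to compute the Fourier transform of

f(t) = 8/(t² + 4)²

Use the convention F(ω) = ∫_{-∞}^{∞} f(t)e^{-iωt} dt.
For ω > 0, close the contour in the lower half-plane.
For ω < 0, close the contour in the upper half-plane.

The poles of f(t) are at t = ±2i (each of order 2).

Let g(z) = f(z)e^{-iωz}; for large |z| the factor e^{-iωz} decays in the lower half-plane when ω > 0 and in the upper half-plane when ω < 0.

Case ω > 0 (lower half-plane, clockwise contour ⇒ F(ω) = -2πi·ΣRes):
  Res_{z = - 2 i} g(z) = \frac{i \left(2 \omega + 1\right) e^{- 2 \omega}}{4} (pole of order 2)
  F(ω) = -2πi·ΣRes = \frac{\pi \left(2 \omega + 1\right) e^{- 2 \omega}}{2}

Case ω < 0 (upper half-plane, counterclockwise contour ⇒ F(ω) = +2πi·ΣRes):
  Res_{z = 2 i} g(z) = \frac{i \left(2 \omega - 1\right) e^{2 \omega}}{4} (pole of order 2)
  F(ω) = 2πi·ΣRes = \frac{\pi \left(1 - 2 \omega\right) e^{2 \omega}}{2}

Both cases combine into a single formula in |ω|:

F(ω) = \frac{\pi \left(2 \left|{\omega}\right| + 1\right) e^{- 2 \left|{\omega}\right|}}{2}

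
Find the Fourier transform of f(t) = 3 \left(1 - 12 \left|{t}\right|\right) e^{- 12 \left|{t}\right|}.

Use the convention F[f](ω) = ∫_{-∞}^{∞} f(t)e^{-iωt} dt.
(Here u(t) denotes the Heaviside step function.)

F(ω) = \frac{144 \omega^{2}}{\left(\omega^{2} + 144\right)^{2}}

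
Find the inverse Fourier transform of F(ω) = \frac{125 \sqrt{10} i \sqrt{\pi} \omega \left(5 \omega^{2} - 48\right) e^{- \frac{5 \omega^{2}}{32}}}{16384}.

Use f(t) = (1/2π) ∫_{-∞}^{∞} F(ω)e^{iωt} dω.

f(t) = 5 t^{3} e^{- \frac{8 t^{2}}{5}}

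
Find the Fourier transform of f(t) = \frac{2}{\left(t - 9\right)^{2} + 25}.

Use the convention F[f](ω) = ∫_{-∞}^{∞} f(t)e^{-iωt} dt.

F(ω) = \frac{2 \pi e^{- 9 i \omega - 5 \left|{\omega}\right|}}{5}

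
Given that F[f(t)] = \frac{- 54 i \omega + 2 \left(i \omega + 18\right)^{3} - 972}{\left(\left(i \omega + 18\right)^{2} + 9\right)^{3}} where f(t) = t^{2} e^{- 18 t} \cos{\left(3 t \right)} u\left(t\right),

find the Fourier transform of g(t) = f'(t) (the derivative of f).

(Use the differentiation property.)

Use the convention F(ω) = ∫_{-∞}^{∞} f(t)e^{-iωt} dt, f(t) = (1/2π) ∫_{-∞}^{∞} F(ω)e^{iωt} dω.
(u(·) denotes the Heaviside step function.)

F[g](ω) = - \frac{2 i \omega \left(27 i \omega - \left(i \omega + 18\right)^{3} + 486\right)}{\left(\left(i \omega + 18\right)^{2} + 9\right)^{3}}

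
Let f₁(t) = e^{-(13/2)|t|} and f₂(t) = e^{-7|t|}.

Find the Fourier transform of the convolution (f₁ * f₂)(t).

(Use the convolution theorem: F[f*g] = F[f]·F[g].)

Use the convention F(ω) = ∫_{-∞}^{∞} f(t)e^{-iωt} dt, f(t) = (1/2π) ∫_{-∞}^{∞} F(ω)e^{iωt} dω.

F[f₁*f₂](ω) = \frac{728}{\left(\omega^{2} + 49\right) \left(4 \omega^{2} + 169\right)}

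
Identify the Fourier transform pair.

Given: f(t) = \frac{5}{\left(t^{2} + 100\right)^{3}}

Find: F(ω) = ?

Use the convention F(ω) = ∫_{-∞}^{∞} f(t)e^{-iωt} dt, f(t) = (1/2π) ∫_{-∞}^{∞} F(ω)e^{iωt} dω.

F(ω) = \frac{\pi \left(100 \omega^{2} + 30 \left|{\omega}\right| + 3\right) e^{- 10 \left|{\omega}\right|}}{160000}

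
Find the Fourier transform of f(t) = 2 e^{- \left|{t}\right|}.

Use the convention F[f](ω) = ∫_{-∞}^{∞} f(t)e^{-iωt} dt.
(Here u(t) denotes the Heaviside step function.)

F(ω) = \frac{4}{\omega^{2} + 1}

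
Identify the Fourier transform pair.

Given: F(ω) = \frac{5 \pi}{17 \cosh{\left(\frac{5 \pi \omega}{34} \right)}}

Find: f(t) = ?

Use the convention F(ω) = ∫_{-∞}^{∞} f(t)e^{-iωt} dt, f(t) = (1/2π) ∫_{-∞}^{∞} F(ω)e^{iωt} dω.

f(t) = \frac{1}{\cosh{\left(\frac{17 t}{5} \right)}}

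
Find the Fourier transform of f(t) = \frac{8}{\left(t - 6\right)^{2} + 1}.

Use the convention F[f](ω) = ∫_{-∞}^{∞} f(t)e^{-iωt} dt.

F(ω) = 8 \pi e^{- 6 i \omega - \left|{\omega}\right|}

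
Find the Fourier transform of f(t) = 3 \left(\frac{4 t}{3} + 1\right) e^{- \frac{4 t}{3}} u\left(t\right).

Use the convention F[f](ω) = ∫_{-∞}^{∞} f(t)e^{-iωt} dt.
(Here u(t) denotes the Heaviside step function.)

F(ω) = \frac{9 \left(- 3 i \omega - 8\right)}{9 \omega^{2} - 24 i \omega - 16}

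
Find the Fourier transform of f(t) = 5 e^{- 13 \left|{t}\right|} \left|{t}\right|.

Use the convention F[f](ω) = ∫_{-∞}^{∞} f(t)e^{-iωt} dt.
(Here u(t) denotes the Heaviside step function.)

F(ω) = \frac{10 \left(169 - \omega^{2}\right)}{\left(\omega^{2} + 169\right)^{2}}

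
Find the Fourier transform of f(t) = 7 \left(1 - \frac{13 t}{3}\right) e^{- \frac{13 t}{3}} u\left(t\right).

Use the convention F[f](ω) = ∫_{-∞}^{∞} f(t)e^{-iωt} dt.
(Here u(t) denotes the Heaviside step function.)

F(ω) = \frac{63 i \omega}{- 9 \omega^{2} + 78 i \omega + 169}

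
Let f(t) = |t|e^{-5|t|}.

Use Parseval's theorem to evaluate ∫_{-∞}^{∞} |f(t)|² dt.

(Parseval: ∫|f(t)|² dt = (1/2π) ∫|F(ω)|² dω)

∫|f(t)|² dt = \frac{1}{250}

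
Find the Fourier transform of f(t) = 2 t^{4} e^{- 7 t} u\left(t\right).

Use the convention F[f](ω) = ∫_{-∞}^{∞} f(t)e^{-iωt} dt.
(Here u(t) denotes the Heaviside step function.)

F(ω) = \frac{48}{\left(i \omega + 7\right)^{5}}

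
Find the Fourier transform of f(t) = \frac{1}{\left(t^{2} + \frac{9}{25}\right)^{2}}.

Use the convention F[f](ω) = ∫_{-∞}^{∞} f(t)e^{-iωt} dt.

F(ω) = \frac{25 \pi \left(3 \left|{\omega}\right| + 5\right) e^{- \frac{3 \left|{\omega}\right|}{5}}}{54}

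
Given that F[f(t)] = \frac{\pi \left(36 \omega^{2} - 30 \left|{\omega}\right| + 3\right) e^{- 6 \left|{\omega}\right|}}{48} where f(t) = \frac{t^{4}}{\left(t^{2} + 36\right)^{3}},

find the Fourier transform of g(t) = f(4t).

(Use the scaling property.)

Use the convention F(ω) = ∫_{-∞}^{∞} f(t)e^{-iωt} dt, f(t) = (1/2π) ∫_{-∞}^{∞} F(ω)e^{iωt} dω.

F[g](ω) = \frac{\pi \left(3 \omega^{2} - 10 \left|{\omega}\right| + 4\right) e^{- \frac{3 \left|{\omega}\right|}{2}}}{256}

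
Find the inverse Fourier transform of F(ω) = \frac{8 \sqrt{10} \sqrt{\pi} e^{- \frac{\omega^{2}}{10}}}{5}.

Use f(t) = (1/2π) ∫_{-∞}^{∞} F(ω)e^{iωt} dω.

f(t) = 8 e^{- \frac{5 t^{2}}{2}}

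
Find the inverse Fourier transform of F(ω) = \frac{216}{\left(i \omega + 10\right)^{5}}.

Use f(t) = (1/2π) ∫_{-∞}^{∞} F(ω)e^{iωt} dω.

f(t) = 9 t^{4} e^{- 10 t} u\left(t\right)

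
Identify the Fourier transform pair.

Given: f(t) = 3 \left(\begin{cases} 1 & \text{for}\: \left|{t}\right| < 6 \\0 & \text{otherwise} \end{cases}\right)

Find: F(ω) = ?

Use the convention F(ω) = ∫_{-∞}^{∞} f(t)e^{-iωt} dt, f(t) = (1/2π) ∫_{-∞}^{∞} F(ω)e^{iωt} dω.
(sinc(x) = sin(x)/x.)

F(ω) = 36 \operatorname{sinc}{\left(6 \omega \right)}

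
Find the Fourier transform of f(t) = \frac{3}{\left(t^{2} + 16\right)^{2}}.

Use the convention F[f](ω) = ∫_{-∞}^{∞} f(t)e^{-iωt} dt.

F(ω) = \frac{3 \pi \left(4 \left|{\omega}\right| + 1\right) e^{- 4 \left|{\omega}\right|}}{128}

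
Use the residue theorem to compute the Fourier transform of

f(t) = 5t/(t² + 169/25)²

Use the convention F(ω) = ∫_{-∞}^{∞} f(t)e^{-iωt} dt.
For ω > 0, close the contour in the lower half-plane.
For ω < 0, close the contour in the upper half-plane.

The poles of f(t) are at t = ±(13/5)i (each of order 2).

Let g(z) = f(z)e^{-iωz}; for large |z| the factor e^{-iωz} decays in the lower half-plane when ω > 0 and in the upper half-plane when ω < 0.

Case ω > 0 (lower half-plane, clockwise contour ⇒ F(ω) = -2πi·ΣRes):
  Res_{z = - \frac{13 i}{5}} g(z) = \frac{25 \omega e^{- \frac{13 \omega}{5}}}{52} (pole of order 2)
  F(ω) = -2πi·ΣRes = - \frac{25 i \pi \omega e^{- \frac{13 \omega}{5}}}{26}

Case ω < 0 (upper half-plane, counterclockwise contour ⇒ F(ω) = +2πi·ΣRes):
  Res_{z = \frac{13 i}{5}} g(z) = - \frac{25 \omega e^{\frac{13 \omega}{5}}}{52} (pole of order 2)
  F(ω) = 2πi·ΣRes = - \frac{25 i \pi \omega e^{\frac{13 \omega}{5}}}{26}

Both cases combine into a single formula in |ω|:

F(ω) = - \frac{25 i \pi \omega e^{- \frac{13 \left|{\omega}\right|}{5}}}{26}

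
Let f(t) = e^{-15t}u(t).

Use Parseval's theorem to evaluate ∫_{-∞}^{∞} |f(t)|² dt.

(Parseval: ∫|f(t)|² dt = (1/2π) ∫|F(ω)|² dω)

∫|f(t)|² dt = \frac{1}{30}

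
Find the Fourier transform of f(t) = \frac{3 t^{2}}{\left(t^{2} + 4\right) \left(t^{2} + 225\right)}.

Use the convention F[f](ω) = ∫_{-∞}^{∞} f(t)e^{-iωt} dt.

F(ω) = \frac{3 \pi \left(15 - 2 e^{13 \left|{\omega}\right|}\right) e^{- 15 \left|{\omega}\right|}}{221}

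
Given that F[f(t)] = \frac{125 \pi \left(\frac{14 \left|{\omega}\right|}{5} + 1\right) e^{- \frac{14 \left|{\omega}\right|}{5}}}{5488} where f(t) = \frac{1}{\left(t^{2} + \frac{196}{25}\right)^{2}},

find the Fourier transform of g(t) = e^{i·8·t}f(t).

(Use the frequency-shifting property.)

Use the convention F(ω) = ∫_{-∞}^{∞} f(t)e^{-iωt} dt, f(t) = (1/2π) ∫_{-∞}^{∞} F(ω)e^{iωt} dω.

F[g](ω) = \frac{25 \pi \left(14 \left|{\omega - 8}\right| + 5\right) e^{- \frac{14 \left|{\omega - 8}\right|}{5}}}{5488}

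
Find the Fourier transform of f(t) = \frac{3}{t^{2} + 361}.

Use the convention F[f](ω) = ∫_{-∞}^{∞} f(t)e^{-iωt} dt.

F(ω) = \frac{3 \pi e^{- 19 \left|{\omega}\right|}}{19}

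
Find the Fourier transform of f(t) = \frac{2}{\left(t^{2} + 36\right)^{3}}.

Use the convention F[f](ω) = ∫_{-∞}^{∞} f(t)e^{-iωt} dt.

F(ω) = \frac{\pi \left(12 \omega^{2} + 6 \left|{\omega}\right| + 1\right) e^{- 6 \left|{\omega}\right|}}{10368}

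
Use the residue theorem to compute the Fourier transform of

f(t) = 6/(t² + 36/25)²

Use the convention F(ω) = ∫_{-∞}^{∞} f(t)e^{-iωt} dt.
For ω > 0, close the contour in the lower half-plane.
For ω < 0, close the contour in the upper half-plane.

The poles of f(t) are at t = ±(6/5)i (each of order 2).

Let g(z) = f(z)e^{-iωz}; for large |z| the factor e^{-iωz} decays in the lower half-plane when ω > 0 and in the upper half-plane when ω < 0.

Case ω > 0 (lower half-plane, clockwise contour ⇒ F(ω) = -2πi·ΣRes):
  Res_{z = - \frac{6 i}{5}} g(z) = \frac{25 i \left(6 \omega + 5\right) e^{- \frac{6 \omega}{5}}}{144} (pole of order 2)
  F(ω) = -2πi·ΣRes = \frac{25 \pi \left(6 \omega + 5\right) e^{- \frac{6 \omega}{5}}}{72}

Case ω < 0 (upper half-plane, counterclockwise contour ⇒ F(ω) = +2πi·ΣRes):
  Res_{z = \frac{6 i}{5}} g(z) = \frac{25 i \left(6 \omega - 5\right) e^{\frac{6 \omega}{5}}}{144} (pole of order 2)
  F(ω) = 2πi·ΣRes = \frac{25 \pi \left(5 - 6 \omega\right) e^{\frac{6 \omega}{5}}}{72}

Both cases combine into a single formula in |ω|:

F(ω) = \frac{25 \pi \left(6 \left|{\omega}\right| + 5\right) e^{- \frac{6 \left|{\omega}\right|}{5}}}{72}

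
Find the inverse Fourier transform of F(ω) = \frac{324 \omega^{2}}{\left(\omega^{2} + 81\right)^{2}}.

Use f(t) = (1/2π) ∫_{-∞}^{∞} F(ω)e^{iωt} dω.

f(t) = 9 \left(1 - 9 \left|{t}\right|\right) e^{- 9 \left|{t}\right|}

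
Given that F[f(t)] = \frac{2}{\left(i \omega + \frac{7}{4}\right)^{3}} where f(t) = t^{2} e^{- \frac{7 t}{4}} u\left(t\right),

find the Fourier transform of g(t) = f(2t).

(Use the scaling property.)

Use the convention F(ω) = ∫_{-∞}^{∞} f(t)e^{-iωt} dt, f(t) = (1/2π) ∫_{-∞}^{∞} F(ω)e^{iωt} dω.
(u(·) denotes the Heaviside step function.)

F[g](ω) = \frac{64}{\left(2 i \omega + 7\right)^{3}}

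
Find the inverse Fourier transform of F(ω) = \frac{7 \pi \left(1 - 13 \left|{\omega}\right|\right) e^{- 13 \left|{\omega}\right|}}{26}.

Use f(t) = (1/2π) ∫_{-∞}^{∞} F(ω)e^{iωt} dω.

f(t) = \frac{7 t^{2}}{\left(t^{2} + 169\right)^{2}}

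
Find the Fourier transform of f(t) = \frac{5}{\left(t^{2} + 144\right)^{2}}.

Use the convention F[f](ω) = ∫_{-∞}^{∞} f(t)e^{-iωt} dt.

F(ω) = \frac{5 \pi \left(12 \left|{\omega}\right| + 1\right) e^{- 12 \left|{\omega}\right|}}{3456}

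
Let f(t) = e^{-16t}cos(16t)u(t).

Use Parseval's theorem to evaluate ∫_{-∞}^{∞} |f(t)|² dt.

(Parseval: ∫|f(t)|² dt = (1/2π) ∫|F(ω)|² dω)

∫|f(t)|² dt = \frac{3}{128}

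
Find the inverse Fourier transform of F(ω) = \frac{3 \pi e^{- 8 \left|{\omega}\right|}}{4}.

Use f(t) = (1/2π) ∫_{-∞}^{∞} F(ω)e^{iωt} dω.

f(t) = \frac{6}{t^{2} + 64}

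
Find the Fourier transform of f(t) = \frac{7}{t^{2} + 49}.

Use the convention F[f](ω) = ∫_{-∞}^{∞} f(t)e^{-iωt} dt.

F(ω) = \pi e^{- 7 \left|{\omega}\right|}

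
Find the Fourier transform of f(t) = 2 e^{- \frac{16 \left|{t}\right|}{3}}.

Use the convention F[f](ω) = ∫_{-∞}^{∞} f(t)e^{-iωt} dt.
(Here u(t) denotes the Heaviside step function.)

F(ω) = \frac{192}{9 \omega^{2} + 256}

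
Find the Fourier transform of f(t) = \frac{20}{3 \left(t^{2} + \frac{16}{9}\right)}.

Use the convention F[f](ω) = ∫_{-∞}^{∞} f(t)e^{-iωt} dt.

F(ω) = 5 \pi e^{- \frac{4 \left|{\omega}\right|}{3}}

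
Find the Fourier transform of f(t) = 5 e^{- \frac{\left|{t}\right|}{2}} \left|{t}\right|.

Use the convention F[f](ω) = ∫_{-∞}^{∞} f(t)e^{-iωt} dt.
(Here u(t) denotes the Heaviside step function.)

F(ω) = \frac{40 \left(1 - 4 \omega^{2}\right)}{\left(4 \omega^{2} + 1\right)^{2}}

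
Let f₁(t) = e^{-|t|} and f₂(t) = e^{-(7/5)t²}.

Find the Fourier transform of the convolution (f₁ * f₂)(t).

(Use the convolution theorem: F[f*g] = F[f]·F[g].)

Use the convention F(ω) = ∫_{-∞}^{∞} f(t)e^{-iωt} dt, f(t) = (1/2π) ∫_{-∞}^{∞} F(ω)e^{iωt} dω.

F[f₁*f₂](ω) = \frac{2 \sqrt{35} \sqrt{\pi} e^{- \frac{5 \omega^{2}}{28}}}{7 \left(\omega^{2} + 1\right)}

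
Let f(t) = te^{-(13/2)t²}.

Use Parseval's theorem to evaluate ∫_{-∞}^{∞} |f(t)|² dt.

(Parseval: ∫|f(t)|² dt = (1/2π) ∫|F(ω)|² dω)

∫|f(t)|² dt = \frac{\sqrt{13} \sqrt{\pi}}{338}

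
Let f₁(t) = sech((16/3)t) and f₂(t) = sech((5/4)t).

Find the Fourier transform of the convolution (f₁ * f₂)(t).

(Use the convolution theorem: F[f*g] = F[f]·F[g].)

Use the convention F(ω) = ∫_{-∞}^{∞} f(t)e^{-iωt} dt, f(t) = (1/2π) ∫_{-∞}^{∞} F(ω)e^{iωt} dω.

F[f₁*f₂](ω) = \frac{3 \pi^{2}}{20 \cosh{\left(\frac{3 \pi \omega}{32} \right)} \cosh{\left(\frac{2 \pi \omega}{5} \right)}}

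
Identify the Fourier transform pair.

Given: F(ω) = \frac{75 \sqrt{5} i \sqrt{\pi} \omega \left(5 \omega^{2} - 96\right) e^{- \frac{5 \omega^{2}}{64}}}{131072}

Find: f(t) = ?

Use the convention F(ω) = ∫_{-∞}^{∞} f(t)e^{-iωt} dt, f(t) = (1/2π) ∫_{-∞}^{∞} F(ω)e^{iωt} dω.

f(t) = 3 t^{3} e^{- \frac{16 t^{2}}{5}}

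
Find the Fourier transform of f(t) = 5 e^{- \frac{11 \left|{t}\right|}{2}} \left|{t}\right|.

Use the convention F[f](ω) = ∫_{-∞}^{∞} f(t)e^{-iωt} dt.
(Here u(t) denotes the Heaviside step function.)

F(ω) = \frac{40 \left(121 - 4 \omega^{2}\right)}{\left(4 \omega^{2} + 121\right)^{2}}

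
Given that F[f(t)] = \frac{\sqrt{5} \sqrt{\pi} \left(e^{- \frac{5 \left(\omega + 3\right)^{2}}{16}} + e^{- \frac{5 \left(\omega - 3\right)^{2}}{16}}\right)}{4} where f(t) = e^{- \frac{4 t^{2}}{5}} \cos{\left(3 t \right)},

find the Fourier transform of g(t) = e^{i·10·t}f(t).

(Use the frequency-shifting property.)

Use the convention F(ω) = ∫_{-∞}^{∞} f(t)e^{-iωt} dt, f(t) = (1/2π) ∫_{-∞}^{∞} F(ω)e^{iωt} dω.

F[g](ω) = \frac{\sqrt{5} \sqrt{\pi} \left(e^{\frac{15 \omega}{4}} + e^{\frac{75}{2}}\right) e^{- \frac{5 \omega^{2}}{16} + \frac{35 \omega}{8} - \frac{845}{16}}}{4}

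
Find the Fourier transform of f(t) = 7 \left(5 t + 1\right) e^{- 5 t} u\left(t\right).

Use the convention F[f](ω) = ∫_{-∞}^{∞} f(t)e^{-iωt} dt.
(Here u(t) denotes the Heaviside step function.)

F(ω) = \frac{7 \left(- i \omega - 10\right)}{\omega^{2} - 10 i \omega - 25}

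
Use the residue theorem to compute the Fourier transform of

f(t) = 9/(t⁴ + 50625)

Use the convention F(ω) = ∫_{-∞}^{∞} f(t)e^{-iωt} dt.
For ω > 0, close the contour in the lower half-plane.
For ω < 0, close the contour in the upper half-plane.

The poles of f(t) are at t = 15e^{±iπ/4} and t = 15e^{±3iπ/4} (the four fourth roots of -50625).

Let g(z) = f(z)e^{-iωz}; for large |z| the factor e^{-iωz} decays in the lower half-plane when ω > 0 and in the upper half-plane when ω < 0.

Case ω > 0 (lower half-plane, clockwise contour ⇒ F(ω) = -2πi·ΣRes):
  Res_{z = - \frac{15 \sqrt{2}}{2} - \frac{15 \sqrt{2} i}{2}} g(z) = \frac{\sqrt{2} i \left(1 - i\right) e^{\frac{15 \sqrt{2} \omega \left(-1 + i\right)}{2}}}{3000}
  Res_{z = \frac{15 \sqrt{2}}{2} - \frac{15 \sqrt{2} i}{2}} g(z) = \frac{\sqrt{2} i \left(1 + i\right) e^{- \frac{15 \sqrt{2} \omega \left(1 + i\right)}{2}}}{3000}
  F(ω) = -2πi·ΣRes = \frac{\sqrt{2} \pi \left(1 - i\right) \left(e^{15 \sqrt{2} i \omega} + i\right) e^{- \frac{15 \sqrt{2} \omega \left(1 + i\right)}{2}}}{1500} = \frac{\pi e^{- \frac{15 \sqrt{2} \omega}{2}} \sin{\left(\frac{15 \sqrt{2} \omega}{2} + \frac{\pi}{4} \right)}}{375}

Case ω < 0 (upper half-plane, counterclockwise contour ⇒ F(ω) = +2πi·ΣRes):
  Res_{z = \frac{15 \sqrt{2}}{2} + \frac{15 \sqrt{2} i}{2}} g(z) = \frac{\sqrt{2} i \left(-1 + i\right) e^{\frac{15 \sqrt{2} \omega \left(1 - i\right)}{2}}}{3000}
  Res_{z = - \frac{15 \sqrt{2}}{2} + \frac{15 \sqrt{2} i}{2}} g(z) = \frac{\sqrt{2} \left(1 - i\right) e^{\frac{15 \sqrt{2} \omega \left(1 + i\right)}{2}}}{3000}
  F(ω) = 2πi·ΣRes = - \frac{\sqrt{2} i \pi \left(i \left(1 - i\right) e^{\frac{15 \sqrt{2} \omega \left(1 - i\right)}{2}} - \left(1 - i\right) e^{\frac{15 \sqrt{2} \omega \left(1 + i\right)}{2}}\right)}{1500} = \frac{\pi e^{\frac{15 \sqrt{2} \omega}{2}} \cos{\left(\frac{15 \sqrt{2} \omega}{2} + \frac{\pi}{4} \right)}}{375}

Both cases combine into a single formula in |ω|:

F(ω) = \frac{\pi e^{- \frac{15 \sqrt{2} \left|{\omega}\right|}{2}} \sin{\left(\frac{15 \sqrt{2} \left|{\omega}\right|}{2} + \frac{\pi}{4} \right)}}{375}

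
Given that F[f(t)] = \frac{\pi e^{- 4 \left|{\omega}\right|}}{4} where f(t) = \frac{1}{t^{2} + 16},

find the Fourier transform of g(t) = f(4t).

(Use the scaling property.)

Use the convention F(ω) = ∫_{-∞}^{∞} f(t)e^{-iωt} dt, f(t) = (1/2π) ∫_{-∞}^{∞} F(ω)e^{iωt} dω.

F[g](ω) = \frac{\pi e^{- \left|{\omega}\right|}}{16}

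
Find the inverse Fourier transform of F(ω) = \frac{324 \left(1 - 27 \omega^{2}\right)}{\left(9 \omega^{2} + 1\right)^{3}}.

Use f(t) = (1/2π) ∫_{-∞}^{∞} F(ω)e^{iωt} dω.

f(t) = 3 t^{2} e^{- \frac{\left|{t}\right|}{3}}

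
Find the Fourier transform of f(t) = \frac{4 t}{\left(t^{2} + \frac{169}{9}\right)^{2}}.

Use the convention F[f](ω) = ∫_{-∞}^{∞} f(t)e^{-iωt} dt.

F(ω) = - \frac{6 i \pi \omega e^{- \frac{13 \left|{\omega}\right|}{3}}}{13}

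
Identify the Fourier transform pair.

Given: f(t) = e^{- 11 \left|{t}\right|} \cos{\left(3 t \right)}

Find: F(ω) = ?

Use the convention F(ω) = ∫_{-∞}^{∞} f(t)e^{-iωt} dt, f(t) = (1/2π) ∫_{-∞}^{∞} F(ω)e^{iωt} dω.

F(ω) = \frac{22 \left(\omega^{2} + 130\right)}{\omega^{4} + 224 \omega^{2} + 16900}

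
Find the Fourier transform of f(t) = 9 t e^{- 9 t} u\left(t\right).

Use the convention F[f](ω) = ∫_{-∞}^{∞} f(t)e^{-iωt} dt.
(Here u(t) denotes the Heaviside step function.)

F(ω) = \frac{9}{\left(i \omega + 9\right)^{2}}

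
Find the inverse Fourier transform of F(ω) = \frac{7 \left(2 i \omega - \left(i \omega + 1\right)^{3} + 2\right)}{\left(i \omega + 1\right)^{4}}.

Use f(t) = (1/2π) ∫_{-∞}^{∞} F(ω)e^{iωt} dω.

f(t) = 7 \left(t^{2} - 1\right) e^{- t} u\left(t\right)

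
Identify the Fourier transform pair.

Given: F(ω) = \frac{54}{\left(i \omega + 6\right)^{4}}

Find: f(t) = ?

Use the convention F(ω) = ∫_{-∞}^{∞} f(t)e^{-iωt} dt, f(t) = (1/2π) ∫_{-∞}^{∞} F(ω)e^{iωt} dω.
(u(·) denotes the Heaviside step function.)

f(t) = 9 t^{3} e^{- 6 t} u\left(t\right)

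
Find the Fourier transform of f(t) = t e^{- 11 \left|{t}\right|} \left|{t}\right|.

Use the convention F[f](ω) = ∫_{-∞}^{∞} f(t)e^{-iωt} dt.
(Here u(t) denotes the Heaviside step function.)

F(ω) = \frac{4 i \omega \left(\omega^{2} - 363\right)}{\left(\omega^{2} + 121\right)^{3}}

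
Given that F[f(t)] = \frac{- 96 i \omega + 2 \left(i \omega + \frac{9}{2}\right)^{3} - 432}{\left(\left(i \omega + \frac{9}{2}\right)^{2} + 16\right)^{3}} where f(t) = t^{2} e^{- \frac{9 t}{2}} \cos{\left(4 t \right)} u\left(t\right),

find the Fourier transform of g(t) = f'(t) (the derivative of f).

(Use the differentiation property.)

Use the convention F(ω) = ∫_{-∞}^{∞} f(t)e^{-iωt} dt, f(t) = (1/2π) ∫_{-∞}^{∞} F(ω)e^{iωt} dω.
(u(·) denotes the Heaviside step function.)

F[g](ω) = - \frac{16 i \omega \left(384 i \omega - \left(2 i \omega + 9\right)^{3} + 1728\right)}{\left(\left(2 i \omega + 9\right)^{2} + 64\right)^{3}}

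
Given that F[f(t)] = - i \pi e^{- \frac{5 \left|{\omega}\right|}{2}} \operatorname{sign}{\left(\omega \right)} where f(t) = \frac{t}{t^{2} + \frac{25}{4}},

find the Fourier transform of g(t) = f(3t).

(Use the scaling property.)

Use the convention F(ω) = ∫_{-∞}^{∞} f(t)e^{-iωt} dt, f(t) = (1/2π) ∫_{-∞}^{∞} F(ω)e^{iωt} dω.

F[g](ω) = - \frac{i \pi e^{- \frac{5 \left|{\omega}\right|}{6}} \operatorname{sign}{\left(\omega \right)}}{3}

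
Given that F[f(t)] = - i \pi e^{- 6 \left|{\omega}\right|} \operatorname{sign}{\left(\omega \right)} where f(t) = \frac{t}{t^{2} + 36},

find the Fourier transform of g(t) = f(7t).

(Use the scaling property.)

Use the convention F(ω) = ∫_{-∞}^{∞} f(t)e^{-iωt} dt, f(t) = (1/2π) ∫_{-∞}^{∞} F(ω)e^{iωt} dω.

F[g](ω) = - \frac{i \pi e^{- \frac{6 \left|{\omega}\right|}{7}} \operatorname{sign}{\left(\omega \right)}}{7}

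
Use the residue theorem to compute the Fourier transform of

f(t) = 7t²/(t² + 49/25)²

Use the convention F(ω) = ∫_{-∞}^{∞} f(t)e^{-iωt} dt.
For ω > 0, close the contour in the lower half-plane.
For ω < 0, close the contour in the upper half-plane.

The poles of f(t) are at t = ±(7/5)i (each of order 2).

Let g(z) = f(z)e^{-iωz}; for large |z| the factor e^{-iωz} decays in the lower half-plane when ω > 0 and in the upper half-plane when ω < 0.

Case ω > 0 (lower half-plane, clockwise contour ⇒ F(ω) = -2πi·ΣRes):
  Res_{z = - \frac{7 i}{5}} g(z) = \frac{i \left(5 - 7 \omega\right) e^{- \frac{7 \omega}{5}}}{4} (pole of order 2)
  F(ω) = -2πi·ΣRes = \frac{\pi \left(5 - 7 \omega\right) e^{- \frac{7 \omega}{5}}}{2}

Case ω < 0 (upper half-plane, counterclockwise contour ⇒ F(ω) = +2πi·ΣRes):
  Res_{z = \frac{7 i}{5}} g(z) = \frac{i \left(- 7 \omega - 5\right) e^{\frac{7 \omega}{5}}}{4} (pole of order 2)
  F(ω) = 2πi·ΣRes = \frac{\pi \left(7 \omega + 5\right) e^{\frac{7 \omega}{5}}}{2}

Both cases combine into a single formula in |ω|:

F(ω) = \frac{\pi \left(5 - 7 \left|{\omega}\right|\right) e^{- \frac{7 \left|{\omega}\right|}{5}}}{2}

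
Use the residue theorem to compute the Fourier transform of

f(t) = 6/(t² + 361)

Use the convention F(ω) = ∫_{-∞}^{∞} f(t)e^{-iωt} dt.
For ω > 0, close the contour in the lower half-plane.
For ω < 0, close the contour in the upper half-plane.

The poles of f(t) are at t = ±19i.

Let g(z) = f(z)e^{-iωz}; for large |z| the factor e^{-iωz} decays in the lower half-plane when ω > 0 and in the upper half-plane when ω < 0.

Case ω > 0 (lower half-plane, clockwise contour ⇒ F(ω) = -2πi·ΣRes):
  Res_{z = - 19 i} g(z) = \frac{3 i e^{- 19 \omega}}{19}
  F(ω) = -2πi·ΣRes = \frac{6 \pi e^{- 19 \omega}}{19}

Case ω < 0 (upper half-plane, counterclockwise contour ⇒ F(ω) = +2πi·ΣRes):
  Res_{z = 19 i} g(z) = - \frac{3 i e^{19 \omega}}{19}
  F(ω) = 2πi·ΣRes = \frac{6 \pi e^{19 \omega}}{19}

Both cases combine into a single formula in |ω|:

F(ω) = \frac{6 \pi e^{- 19 \left|{\omega}\right|}}{19}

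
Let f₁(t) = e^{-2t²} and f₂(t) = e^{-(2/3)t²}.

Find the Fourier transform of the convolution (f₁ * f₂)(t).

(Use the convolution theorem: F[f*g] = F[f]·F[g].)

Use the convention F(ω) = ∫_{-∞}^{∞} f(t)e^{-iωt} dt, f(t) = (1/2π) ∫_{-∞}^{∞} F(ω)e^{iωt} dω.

F[f₁*f₂](ω) = \frac{\sqrt{3} \pi e^{- \frac{\omega^{2}}{2}}}{2}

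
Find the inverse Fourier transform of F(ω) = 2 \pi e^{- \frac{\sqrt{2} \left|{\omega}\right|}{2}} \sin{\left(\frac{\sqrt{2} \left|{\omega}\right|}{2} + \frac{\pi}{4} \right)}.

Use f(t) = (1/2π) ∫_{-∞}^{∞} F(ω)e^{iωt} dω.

f(t) = \frac{2}{t^{4} + 1}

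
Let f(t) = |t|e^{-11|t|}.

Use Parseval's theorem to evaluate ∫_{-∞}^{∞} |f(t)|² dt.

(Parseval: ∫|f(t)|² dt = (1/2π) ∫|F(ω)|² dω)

∫|f(t)|² dt = \frac{1}{2662}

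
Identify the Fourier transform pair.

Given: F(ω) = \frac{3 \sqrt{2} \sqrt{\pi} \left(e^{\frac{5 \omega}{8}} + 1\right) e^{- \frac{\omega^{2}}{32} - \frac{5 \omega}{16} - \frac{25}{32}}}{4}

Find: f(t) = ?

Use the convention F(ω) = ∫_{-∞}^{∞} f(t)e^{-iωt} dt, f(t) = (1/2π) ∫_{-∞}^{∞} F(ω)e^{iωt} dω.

f(t) = 6 e^{- 8 t^{2}} \cos{\left(5 t \right)}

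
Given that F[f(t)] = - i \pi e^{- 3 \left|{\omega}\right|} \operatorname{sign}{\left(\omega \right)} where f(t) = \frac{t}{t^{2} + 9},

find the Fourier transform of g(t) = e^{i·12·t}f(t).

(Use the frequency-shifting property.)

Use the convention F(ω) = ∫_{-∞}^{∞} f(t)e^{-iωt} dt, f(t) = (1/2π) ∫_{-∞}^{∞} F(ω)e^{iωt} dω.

F[g](ω) = - i \pi e^{- 3 \left|{\omega - 12}\right|} \operatorname{sign}{\left(\omega - 12 \right)}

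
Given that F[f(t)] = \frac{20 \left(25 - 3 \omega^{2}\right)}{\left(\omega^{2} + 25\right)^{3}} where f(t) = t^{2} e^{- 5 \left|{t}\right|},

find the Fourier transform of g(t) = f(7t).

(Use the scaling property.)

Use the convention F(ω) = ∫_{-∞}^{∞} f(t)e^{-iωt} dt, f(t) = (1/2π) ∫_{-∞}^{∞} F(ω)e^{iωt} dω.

F[g](ω) = \frac{6860 \left(1225 - 3 \omega^{2}\right)}{\left(\omega^{2} + 1225\right)^{3}}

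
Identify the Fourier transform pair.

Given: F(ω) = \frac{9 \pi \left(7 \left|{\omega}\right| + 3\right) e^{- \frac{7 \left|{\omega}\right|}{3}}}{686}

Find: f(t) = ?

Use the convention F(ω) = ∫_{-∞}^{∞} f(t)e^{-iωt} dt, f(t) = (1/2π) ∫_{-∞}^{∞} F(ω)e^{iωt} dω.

f(t) = \frac{1}{\left(t^{2} + \frac{49}{9}\right)^{2}}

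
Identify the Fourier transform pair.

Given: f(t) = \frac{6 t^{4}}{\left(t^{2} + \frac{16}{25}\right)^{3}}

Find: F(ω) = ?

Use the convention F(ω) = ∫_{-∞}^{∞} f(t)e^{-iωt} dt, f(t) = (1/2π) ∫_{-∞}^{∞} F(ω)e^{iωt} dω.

F(ω) = \frac{3 \pi \left(16 \omega^{2} - 100 \left|{\omega}\right| + 75\right) e^{- \frac{4 \left|{\omega}\right|}{5}}}{80}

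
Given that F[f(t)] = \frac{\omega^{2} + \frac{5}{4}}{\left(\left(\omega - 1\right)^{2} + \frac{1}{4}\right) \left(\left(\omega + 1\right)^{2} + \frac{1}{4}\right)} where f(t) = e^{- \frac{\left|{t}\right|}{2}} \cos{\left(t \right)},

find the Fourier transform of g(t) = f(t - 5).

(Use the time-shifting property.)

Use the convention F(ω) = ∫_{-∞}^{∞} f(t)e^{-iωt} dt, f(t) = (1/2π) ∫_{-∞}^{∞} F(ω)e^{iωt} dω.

F[g](ω) = \frac{4 \left(4 \omega^{2} + 5\right) e^{- 5 i \omega}}{16 \omega^{4} - 24 \omega^{2} + 25}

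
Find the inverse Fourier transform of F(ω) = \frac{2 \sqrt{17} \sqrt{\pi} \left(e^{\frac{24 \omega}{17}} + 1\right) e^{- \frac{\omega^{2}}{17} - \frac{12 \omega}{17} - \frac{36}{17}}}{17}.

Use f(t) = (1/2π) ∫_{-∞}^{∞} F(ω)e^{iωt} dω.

f(t) = 2 e^{- \frac{17 t^{2}}{4}} \cos{\left(6 t \right)}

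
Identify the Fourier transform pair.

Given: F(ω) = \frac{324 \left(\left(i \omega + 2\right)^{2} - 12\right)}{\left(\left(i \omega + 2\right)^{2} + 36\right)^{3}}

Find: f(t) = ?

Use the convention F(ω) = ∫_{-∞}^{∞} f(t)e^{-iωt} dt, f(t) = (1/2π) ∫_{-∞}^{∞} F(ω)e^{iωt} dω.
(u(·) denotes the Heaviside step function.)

f(t) = 9 t^{2} e^{- 2 t} \sin{\left(6 t \right)} u\left(t\right)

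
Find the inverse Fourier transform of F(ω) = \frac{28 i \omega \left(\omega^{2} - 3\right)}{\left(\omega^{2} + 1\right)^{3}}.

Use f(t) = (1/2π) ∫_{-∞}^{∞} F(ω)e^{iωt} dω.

f(t) = 7 t e^{- \left|{t}\right|} \left|{t}\right|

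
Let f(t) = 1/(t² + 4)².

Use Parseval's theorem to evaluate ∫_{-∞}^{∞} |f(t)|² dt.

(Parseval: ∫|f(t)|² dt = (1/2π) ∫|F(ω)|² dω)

∫|f(t)|² dt = \frac{5 \pi}{2048}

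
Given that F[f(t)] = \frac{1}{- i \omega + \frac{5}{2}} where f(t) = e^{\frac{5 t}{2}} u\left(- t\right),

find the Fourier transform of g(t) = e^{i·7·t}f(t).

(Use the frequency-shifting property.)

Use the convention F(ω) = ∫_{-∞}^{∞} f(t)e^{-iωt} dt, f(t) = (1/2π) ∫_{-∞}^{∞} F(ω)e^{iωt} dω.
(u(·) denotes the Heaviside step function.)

F[g](ω) = - \frac{2}{2 i \left(\omega - 7\right) - 5}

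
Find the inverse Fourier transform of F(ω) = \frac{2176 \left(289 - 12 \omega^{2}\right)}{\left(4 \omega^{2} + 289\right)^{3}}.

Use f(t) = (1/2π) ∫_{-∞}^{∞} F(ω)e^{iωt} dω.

f(t) = 4 t^{2} e^{- \frac{17 \left|{t}\right|}{2}}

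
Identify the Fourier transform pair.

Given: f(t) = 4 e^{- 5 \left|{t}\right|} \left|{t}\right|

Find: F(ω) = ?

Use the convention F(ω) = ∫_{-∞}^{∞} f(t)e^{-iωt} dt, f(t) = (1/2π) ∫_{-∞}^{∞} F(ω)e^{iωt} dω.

F(ω) = \frac{8 \left(25 - \omega^{2}\right)}{\left(\omega^{2} + 25\right)^{2}}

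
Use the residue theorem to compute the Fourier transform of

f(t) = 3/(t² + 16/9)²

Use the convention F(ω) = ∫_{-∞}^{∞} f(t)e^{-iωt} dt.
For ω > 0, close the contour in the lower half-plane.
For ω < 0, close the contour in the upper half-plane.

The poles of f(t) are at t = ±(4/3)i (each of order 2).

Let g(z) = f(z)e^{-iωz}; for large |z| the factor e^{-iωz} decays in the lower half-plane when ω > 0 and in the upper half-plane when ω < 0.

Case ω > 0 (lower half-plane, clockwise contour ⇒ F(ω) = -2πi·ΣRes):
  Res_{z = - \frac{4 i}{3}} g(z) = \frac{27 i \left(4 \omega + 3\right) e^{- \frac{4 \omega}{3}}}{256} (pole of order 2)
  F(ω) = -2πi·ΣRes = \frac{27 \pi \left(4 \omega + 3\right) e^{- \frac{4 \omega}{3}}}{128}

Case ω < 0 (upper half-plane, counterclockwise contour ⇒ F(ω) = +2πi·ΣRes):
  Res_{z = \frac{4 i}{3}} g(z) = \frac{27 i \left(4 \omega - 3\right) e^{\frac{4 \omega}{3}}}{256} (pole of order 2)
  F(ω) = 2πi·ΣRes = \frac{27 \pi \left(3 - 4 \omega\right) e^{\frac{4 \omega}{3}}}{128}

Both cases combine into a single formula in |ω|:

F(ω) = \frac{27 \pi \left(4 \left|{\omega}\right| + 3\right) e^{- \frac{4 \left|{\omega}\right|}{3}}}{128}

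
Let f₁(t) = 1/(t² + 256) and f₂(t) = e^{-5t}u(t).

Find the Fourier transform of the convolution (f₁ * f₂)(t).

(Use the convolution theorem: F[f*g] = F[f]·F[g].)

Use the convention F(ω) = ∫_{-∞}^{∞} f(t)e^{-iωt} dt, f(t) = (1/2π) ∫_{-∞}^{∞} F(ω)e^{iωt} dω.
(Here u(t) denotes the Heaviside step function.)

F[f₁*f₂](ω) = \frac{\pi e^{- 16 \left|{\omega}\right|}}{16 \left(i \omega + 5\right)}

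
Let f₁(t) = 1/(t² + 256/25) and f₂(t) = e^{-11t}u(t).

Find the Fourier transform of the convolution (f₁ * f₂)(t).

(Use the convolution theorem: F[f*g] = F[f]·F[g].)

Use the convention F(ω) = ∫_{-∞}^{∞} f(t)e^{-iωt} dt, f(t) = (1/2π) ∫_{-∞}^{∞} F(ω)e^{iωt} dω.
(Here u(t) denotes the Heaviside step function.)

F[f₁*f₂](ω) = \frac{5 \pi e^{- \frac{16 \left|{\omega}\right|}{5}}}{16 \left(i \omega + 11\right)}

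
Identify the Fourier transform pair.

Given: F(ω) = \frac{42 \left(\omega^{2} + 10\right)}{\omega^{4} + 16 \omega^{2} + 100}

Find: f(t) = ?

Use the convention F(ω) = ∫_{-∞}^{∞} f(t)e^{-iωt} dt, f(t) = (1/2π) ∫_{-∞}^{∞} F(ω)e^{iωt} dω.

f(t) = 7 e^{- 3 \left|{t}\right|} \cos{\left(t \right)}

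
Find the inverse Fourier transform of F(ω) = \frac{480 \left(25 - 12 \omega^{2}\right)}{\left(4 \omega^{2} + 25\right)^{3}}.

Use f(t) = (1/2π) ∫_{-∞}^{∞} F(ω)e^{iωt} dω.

f(t) = 3 t^{2} e^{- \frac{5 \left|{t}\right|}{2}}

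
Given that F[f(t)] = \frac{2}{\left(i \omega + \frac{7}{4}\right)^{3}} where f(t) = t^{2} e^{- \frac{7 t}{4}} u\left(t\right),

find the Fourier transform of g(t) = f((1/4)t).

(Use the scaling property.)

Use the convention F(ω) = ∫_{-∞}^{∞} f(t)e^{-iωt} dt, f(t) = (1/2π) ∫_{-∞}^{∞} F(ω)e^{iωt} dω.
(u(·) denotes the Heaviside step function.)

F[g](ω) = \frac{512}{\left(16 i \omega + 7\right)^{3}}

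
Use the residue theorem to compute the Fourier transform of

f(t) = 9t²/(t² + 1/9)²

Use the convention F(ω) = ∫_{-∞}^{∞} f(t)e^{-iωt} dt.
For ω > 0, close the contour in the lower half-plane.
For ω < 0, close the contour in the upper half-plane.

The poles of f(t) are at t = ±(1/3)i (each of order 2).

Let g(z) = f(z)e^{-iωz}; for large |z| the factor e^{-iωz} decays in the lower half-plane when ω > 0 and in the upper half-plane when ω < 0.

Case ω > 0 (lower half-plane, clockwise contour ⇒ F(ω) = -2πi·ΣRes):
  Res_{z = - \frac{i}{3}} g(z) = \frac{9 i \left(3 - \omega\right) e^{- \frac{\omega}{3}}}{4} (pole of order 2)
  F(ω) = -2πi·ΣRes = \frac{9 \pi \left(3 - \omega\right) e^{- \frac{\omega}{3}}}{2}

Case ω < 0 (upper half-plane, counterclockwise contour ⇒ F(ω) = +2πi·ΣRes):
  Res_{z = \frac{i}{3}} g(z) = \frac{9 i \left(- \omega - 3\right) e^{\frac{\omega}{3}}}{4} (pole of order 2)
  F(ω) = 2πi·ΣRes = \frac{9 \pi \left(\omega + 3\right) e^{\frac{\omega}{3}}}{2}

Both cases combine into a single formula in |ω|:

F(ω) = \frac{9 \pi \left(3 - \left|{\omega}\right|\right) e^{- \frac{\left|{\omega}\right|}{3}}}{2}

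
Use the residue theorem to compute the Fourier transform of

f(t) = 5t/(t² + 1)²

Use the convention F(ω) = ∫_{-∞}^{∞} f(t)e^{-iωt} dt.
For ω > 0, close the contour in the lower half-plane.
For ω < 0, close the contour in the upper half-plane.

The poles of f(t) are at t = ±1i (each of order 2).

Let g(z) = f(z)e^{-iωz}; for large |z| the factor e^{-iωz} decays in the lower half-plane when ω > 0 and in the upper half-plane when ω < 0.

Case ω > 0 (lower half-plane, clockwise contour ⇒ F(ω) = -2πi·ΣRes):
  Res_{z = - i} g(z) = \frac{5 \omega e^{- \omega}}{4} (pole of order 2)
  F(ω) = -2πi·ΣRes = - \frac{5 i \pi \omega e^{- \omega}}{2}

Case ω < 0 (upper half-plane, counterclockwise contour ⇒ F(ω) = +2πi·ΣRes):
  Res_{z = i} g(z) = - \frac{5 \omega e^{\omega}}{4} (pole of order 2)
  F(ω) = 2πi·ΣRes = - \frac{5 i \pi \omega e^{\omega}}{2}

Both cases combine into a single formula in |ω|:

F(ω) = - \frac{5 i \pi \omega e^{- \left|{\omega}\right|}}{2}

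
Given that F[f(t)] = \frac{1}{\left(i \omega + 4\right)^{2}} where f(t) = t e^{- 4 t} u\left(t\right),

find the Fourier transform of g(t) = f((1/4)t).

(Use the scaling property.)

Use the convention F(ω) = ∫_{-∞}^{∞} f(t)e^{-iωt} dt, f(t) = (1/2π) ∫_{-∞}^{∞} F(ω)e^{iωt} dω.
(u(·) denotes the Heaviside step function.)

F[g](ω) = \frac{1}{4 \left(i \omega + 1\right)^{2}}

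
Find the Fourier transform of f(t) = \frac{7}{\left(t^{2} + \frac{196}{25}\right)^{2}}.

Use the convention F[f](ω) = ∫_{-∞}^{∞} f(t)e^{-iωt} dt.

F(ω) = \frac{25 \pi \left(14 \left|{\omega}\right| + 5\right) e^{- \frac{14 \left|{\omega}\right|}{5}}}{784}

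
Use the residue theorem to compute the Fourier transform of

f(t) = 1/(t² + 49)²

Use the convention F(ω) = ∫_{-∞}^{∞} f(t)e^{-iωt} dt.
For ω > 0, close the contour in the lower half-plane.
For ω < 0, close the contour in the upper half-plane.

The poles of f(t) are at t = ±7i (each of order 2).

Let g(z) = f(z)e^{-iωz}; for large |z| the factor e^{-iωz} decays in the lower half-plane when ω > 0 and in the upper half-plane when ω < 0.

Case ω > 0 (lower half-plane, clockwise contour ⇒ F(ω) = -2πi·ΣRes):
  Res_{z = - 7 i} g(z) = \frac{i \left(7 \omega + 1\right) e^{- 7 \omega}}{1372} (pole of order 2)
  F(ω) = -2πi·ΣRes = \frac{\pi \left(7 \omega + 1\right) e^{- 7 \omega}}{686}

Case ω < 0 (upper half-plane, counterclockwise contour ⇒ F(ω) = +2πi·ΣRes):
  Res_{z = 7 i} g(z) = \frac{i \left(7 \omega - 1\right) e^{7 \omega}}{1372} (pole of order 2)
  F(ω) = 2πi·ΣRes = \frac{\pi \left(1 - 7 \omega\right) e^{7 \omega}}{686}

Both cases combine into a single formula in |ω|:

F(ω) = \frac{\pi \left(7 \left|{\omega}\right| + 1\right) e^{- 7 \left|{\omega}\right|}}{686}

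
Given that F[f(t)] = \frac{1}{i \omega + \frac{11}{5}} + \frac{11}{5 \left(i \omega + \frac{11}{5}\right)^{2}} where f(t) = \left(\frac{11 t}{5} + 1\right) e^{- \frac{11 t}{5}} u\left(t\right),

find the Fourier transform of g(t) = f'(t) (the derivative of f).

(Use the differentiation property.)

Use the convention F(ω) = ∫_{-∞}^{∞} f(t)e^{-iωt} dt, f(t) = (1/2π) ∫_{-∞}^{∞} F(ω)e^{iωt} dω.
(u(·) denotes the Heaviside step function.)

F[g](ω) = \frac{5 \omega \left(5 \omega - 22 i\right)}{25 \omega^{2} - 110 i \omega - 121}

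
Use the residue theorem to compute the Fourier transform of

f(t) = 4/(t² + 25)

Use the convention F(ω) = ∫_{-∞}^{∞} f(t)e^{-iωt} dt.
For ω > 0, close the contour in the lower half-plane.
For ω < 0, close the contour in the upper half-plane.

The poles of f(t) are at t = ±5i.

Let g(z) = f(z)e^{-iωz}; for large |z| the factor e^{-iωz} decays in the lower half-plane when ω > 0 and in the upper half-plane when ω < 0.

Case ω > 0 (lower half-plane, clockwise contour ⇒ F(ω) = -2πi·ΣRes):
  Res_{z = - 5 i} g(z) = \frac{2 i e^{- 5 \omega}}{5}
  F(ω) = -2πi·ΣRes = \frac{4 \pi e^{- 5 \omega}}{5}

Case ω < 0 (upper half-plane, counterclockwise contour ⇒ F(ω) = +2πi·ΣRes):
  Res_{z = 5 i} g(z) = - \frac{2 i e^{5 \omega}}{5}
  F(ω) = 2πi·ΣRes = \frac{4 \pi e^{5 \omega}}{5}

Both cases combine into a single formula in |ω|:

F(ω) = \frac{4 \pi e^{- 5 \left|{\omega}\right|}}{5}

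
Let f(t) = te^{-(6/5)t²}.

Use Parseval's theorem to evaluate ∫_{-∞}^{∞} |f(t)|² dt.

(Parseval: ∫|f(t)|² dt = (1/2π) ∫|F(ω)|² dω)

∫|f(t)|² dt = \frac{5 \sqrt{15} \sqrt{\pi}}{144}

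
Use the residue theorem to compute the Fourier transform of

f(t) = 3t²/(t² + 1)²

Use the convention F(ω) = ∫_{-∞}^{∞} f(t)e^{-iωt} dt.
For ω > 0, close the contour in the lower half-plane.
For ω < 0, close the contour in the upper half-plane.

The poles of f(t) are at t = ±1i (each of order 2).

Let g(z) = f(z)e^{-iωz}; for large |z| the factor e^{-iωz} decays in the lower half-plane when ω > 0 and in the upper half-plane when ω < 0.

Case ω > 0 (lower half-plane, clockwise contour ⇒ F(ω) = -2πi·ΣRes):
  Res_{z = - i} g(z) = \frac{3 i \left(1 - \omega\right) e^{- \omega}}{4} (pole of order 2)
  F(ω) = -2πi·ΣRes = \frac{3 \pi \left(1 - \omega\right) e^{- \omega}}{2}

Case ω < 0 (upper half-plane, counterclockwise contour ⇒ F(ω) = +2πi·ΣRes):
  Res_{z = i} g(z) = \frac{3 i \left(- \omega - 1\right) e^{\omega}}{4} (pole of order 2)
  F(ω) = 2πi·ΣRes = \frac{3 \pi \left(\omega + 1\right) e^{\omega}}{2}

Both cases combine into a single formula in |ω|:

F(ω) = \frac{3 \pi \left(1 - \left|{\omega}\right|\right) e^{- \left|{\omega}\right|}}{2}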